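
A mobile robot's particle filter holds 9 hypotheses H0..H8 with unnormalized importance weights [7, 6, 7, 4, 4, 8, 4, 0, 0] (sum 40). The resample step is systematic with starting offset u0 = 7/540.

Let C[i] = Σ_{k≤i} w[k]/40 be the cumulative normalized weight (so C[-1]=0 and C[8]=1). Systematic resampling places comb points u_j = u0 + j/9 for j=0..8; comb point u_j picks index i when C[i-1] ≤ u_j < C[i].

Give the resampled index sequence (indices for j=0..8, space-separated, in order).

0 0 1 2 2 3 4 5 6

C = [7/40, 13/40, 1/2, 3/5, 7/10, 9/10, 1, 1, 1]
j=0: u_0=7/540 ∈ [0, 7/40) → index 0
j=1: u_1=67/540 ∈ [0, 7/40) → index 0
j=2: u_2=127/540 ∈ [7/40, 13/40) → index 1
j=3: u_3=187/540 ∈ [13/40, 1/2) → index 2
j=4: u_4=247/540 ∈ [13/40, 1/2) → index 2
j=5: u_5=307/540 ∈ [1/2, 3/5) → index 3
j=6: u_6=367/540 ∈ [3/5, 7/10) → index 4
j=7: u_7=427/540 ∈ [7/10, 9/10) → index 5
j=8: u_8=487/540 ∈ [9/10, 1) → index 6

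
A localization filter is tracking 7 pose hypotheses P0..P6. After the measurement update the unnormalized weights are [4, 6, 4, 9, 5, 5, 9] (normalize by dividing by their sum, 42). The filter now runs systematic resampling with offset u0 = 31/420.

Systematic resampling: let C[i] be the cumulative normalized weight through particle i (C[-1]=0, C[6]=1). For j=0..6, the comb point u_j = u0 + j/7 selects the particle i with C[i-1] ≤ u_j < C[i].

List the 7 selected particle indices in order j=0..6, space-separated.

C = [2/21, 5/21, 1/3, 23/42, 2/3, 11/14, 1]
j=0: u_0=31/420 ∈ [0, 2/21) → index 0
j=1: u_1=13/60 ∈ [2/21, 5/21) → index 1
j=2: u_2=151/420 ∈ [1/3, 23/42) → index 3
j=3: u_3=211/420 ∈ [1/3, 23/42) → index 3
j=4: u_4=271/420 ∈ [23/42, 2/3) → index 4
j=5: u_5=331/420 ∈ [11/14, 1) → index 6
j=6: u_6=391/420 ∈ [11/14, 1) → index 6

0 1 3 3 4 6 6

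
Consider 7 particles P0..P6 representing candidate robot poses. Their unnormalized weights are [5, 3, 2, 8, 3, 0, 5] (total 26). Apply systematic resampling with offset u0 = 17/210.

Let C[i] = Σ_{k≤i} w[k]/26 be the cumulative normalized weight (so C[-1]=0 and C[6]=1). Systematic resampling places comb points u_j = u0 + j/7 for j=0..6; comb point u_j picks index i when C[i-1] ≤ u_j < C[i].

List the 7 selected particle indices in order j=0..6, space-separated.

0 1 2 3 3 4 6

C = [5/26, 4/13, 5/13, 9/13, 21/26, 21/26, 1]
j=0: u_0=17/210 ∈ [0, 5/26) → index 0
j=1: u_1=47/210 ∈ [5/26, 4/13) → index 1
j=2: u_2=11/30 ∈ [4/13, 5/13) → index 2
j=3: u_3=107/210 ∈ [5/13, 9/13) → index 3
j=4: u_4=137/210 ∈ [5/13, 9/13) → index 3
j=5: u_5=167/210 ∈ [9/13, 21/26) → index 4
j=6: u_6=197/210 ∈ [21/26, 1) → index 6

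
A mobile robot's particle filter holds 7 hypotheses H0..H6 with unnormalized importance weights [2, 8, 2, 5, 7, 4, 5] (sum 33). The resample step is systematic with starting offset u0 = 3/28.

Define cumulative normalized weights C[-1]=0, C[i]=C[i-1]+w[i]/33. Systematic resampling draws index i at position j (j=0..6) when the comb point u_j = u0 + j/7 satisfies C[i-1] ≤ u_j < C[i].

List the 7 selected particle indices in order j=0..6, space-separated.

C = [2/33, 10/33, 4/11, 17/33, 8/11, 28/33, 1]
j=0: u_0=3/28 ∈ [2/33, 10/33) → index 1
j=1: u_1=1/4 ∈ [2/33, 10/33) → index 1
j=2: u_2=11/28 ∈ [4/11, 17/33) → index 3
j=3: u_3=15/28 ∈ [17/33, 8/11) → index 4
j=4: u_4=19/28 ∈ [17/33, 8/11) → index 4
j=5: u_5=23/28 ∈ [8/11, 28/33) → index 5
j=6: u_6=27/28 ∈ [28/33, 1) → index 6

1 1 3 4 4 5 6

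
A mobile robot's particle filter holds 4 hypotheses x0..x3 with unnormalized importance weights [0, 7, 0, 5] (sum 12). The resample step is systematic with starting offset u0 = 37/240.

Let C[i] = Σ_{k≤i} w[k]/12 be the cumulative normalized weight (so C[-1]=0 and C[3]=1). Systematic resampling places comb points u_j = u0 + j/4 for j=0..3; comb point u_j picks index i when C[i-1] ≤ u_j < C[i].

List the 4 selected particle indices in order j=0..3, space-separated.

1 1 3 3

C = [0, 7/12, 7/12, 1]
j=0: u_0=37/240 ∈ [0, 7/12) → index 1
j=1: u_1=97/240 ∈ [0, 7/12) → index 1
j=2: u_2=157/240 ∈ [7/12, 1) → index 3
j=3: u_3=217/240 ∈ [7/12, 1) → index 3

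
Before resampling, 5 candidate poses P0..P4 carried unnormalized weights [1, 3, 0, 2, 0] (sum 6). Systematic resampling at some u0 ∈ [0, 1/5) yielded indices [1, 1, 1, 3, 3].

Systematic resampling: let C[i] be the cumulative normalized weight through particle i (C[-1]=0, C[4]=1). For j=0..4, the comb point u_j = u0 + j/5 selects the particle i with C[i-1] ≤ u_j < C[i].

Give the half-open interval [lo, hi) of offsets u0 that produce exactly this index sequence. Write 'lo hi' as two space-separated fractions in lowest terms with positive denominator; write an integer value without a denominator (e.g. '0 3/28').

C = [1/6, 2/3, 2/3, 1, 1]
j=0 picked index 1: u0 ∈ [1/6, 2/3)
j=1 picked index 1: u0 ∈ [-1/30, 7/15)
j=2 picked index 1: u0 ∈ [-7/30, 4/15)
j=3 picked index 3: u0 ∈ [1/15, 2/5)
j=4 picked index 3: u0 ∈ [-2/15, 1/5)
intersection: [1/6, 1/5)

1/6 1/5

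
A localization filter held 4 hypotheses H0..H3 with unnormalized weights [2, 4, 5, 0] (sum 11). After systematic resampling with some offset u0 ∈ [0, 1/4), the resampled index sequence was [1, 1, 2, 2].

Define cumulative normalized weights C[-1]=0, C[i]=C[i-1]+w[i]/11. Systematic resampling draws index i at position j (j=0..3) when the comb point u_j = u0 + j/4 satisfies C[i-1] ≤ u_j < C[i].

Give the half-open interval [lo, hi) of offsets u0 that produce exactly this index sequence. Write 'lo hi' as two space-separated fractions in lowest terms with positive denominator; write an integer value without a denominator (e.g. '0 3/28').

C = [2/11, 6/11, 1, 1]
j=0 picked index 1: u0 ∈ [2/11, 6/11)
j=1 picked index 1: u0 ∈ [-3/44, 13/44)
j=2 picked index 2: u0 ∈ [1/22, 1/2)
j=3 picked index 2: u0 ∈ [-9/44, 1/4)
intersection: [2/11, 1/4)

2/11 1/4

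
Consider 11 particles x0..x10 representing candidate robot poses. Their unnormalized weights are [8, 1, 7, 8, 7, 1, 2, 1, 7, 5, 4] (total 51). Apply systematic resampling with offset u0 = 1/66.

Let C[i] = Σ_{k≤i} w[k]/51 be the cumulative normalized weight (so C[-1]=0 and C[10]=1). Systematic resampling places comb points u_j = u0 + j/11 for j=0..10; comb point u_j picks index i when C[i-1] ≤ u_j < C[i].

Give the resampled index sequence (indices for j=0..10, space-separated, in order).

0 0 2 2 3 3 4 6 8 9 10

C = [8/51, 3/17, 16/51, 8/17, 31/51, 32/51, 2/3, 35/51, 14/17, 47/51, 1]
j=0: u_0=1/66 ∈ [0, 8/51) → index 0
j=1: u_1=7/66 ∈ [0, 8/51) → index 0
j=2: u_2=13/66 ∈ [3/17, 16/51) → index 2
j=3: u_3=19/66 ∈ [3/17, 16/51) → index 2
j=4: u_4=25/66 ∈ [16/51, 8/17) → index 3
j=5: u_5=31/66 ∈ [16/51, 8/17) → index 3
j=6: u_6=37/66 ∈ [8/17, 31/51) → index 4
j=7: u_7=43/66 ∈ [32/51, 2/3) → index 6
j=8: u_8=49/66 ∈ [35/51, 14/17) → index 8
j=9: u_9=5/6 ∈ [14/17, 47/51) → index 9
j=10: u_10=61/66 ∈ [47/51, 1) → index 10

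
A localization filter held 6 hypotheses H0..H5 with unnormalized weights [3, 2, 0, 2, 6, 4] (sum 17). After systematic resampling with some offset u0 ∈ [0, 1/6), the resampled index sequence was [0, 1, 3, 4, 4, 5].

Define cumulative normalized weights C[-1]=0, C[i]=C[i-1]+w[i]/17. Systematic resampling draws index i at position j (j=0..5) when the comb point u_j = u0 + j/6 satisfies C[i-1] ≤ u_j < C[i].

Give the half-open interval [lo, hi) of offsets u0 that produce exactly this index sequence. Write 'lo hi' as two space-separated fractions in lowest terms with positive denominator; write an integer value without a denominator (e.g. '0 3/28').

C = [3/17, 5/17, 5/17, 7/17, 13/17, 1]
j=0 picked index 0: u0 ∈ [0, 3/17)
j=1 picked index 1: u0 ∈ [1/102, 13/102)
j=2 picked index 3: u0 ∈ [-2/51, 4/51)
j=3 picked index 4: u0 ∈ [-3/34, 9/34)
j=4 picked index 4: u0 ∈ [-13/51, 5/51)
j=5 picked index 5: u0 ∈ [-7/102, 1/6)
intersection: [1/102, 4/51)

1/102 4/51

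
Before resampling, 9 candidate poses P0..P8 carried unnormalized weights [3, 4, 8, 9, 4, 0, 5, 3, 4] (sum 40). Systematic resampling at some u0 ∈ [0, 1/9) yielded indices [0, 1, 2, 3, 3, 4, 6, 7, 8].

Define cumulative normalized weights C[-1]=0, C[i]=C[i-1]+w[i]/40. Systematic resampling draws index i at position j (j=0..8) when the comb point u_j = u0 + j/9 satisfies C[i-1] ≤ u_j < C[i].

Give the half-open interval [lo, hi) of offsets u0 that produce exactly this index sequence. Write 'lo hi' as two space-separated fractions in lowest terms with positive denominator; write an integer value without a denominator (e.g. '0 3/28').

C = [3/40, 7/40, 3/8, 3/5, 7/10, 7/10, 33/40, 9/10, 1]
j=0 picked index 0: u0 ∈ [0, 3/40)
j=1 picked index 1: u0 ∈ [-13/360, 23/360)
j=2 picked index 2: u0 ∈ [-17/360, 11/72)
j=3 picked index 3: u0 ∈ [1/24, 4/15)
j=4 picked index 3: u0 ∈ [-5/72, 7/45)
j=5 picked index 4: u0 ∈ [2/45, 13/90)
j=6 picked index 6: u0 ∈ [1/30, 19/120)
j=7 picked index 7: u0 ∈ [17/360, 11/90)
j=8 picked index 8: u0 ∈ [1/90, 1/9)
intersection: [17/360, 23/360)

17/360 23/360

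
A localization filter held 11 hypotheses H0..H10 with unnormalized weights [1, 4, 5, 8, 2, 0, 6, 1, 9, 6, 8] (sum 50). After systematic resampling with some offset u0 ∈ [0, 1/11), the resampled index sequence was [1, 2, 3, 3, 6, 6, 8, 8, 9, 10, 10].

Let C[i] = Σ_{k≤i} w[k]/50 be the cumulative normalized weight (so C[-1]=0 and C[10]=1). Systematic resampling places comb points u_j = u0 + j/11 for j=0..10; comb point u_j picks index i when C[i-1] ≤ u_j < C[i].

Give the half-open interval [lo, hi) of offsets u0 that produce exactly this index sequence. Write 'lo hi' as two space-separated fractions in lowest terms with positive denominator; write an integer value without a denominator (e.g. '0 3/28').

C = [1/50, 1/10, 1/5, 9/25, 2/5, 2/5, 13/25, 27/50, 18/25, 21/25, 1]
j=0 picked index 1: u0 ∈ [1/50, 1/10)
j=1 picked index 2: u0 ∈ [1/110, 6/55)
j=2 picked index 3: u0 ∈ [1/55, 49/275)
j=3 picked index 3: u0 ∈ [-4/55, 24/275)
j=4 picked index 6: u0 ∈ [2/55, 43/275)
j=5 picked index 6: u0 ∈ [-3/55, 18/275)
j=6 picked index 8: u0 ∈ [-3/550, 48/275)
j=7 picked index 8: u0 ∈ [-53/550, 23/275)
j=8 picked index 9: u0 ∈ [-2/275, 31/275)
j=9 picked index 10: u0 ∈ [6/275, 2/11)
j=10 picked index 10: u0 ∈ [-19/275, 1/11)
intersection: [2/55, 18/275)

2/55 18/275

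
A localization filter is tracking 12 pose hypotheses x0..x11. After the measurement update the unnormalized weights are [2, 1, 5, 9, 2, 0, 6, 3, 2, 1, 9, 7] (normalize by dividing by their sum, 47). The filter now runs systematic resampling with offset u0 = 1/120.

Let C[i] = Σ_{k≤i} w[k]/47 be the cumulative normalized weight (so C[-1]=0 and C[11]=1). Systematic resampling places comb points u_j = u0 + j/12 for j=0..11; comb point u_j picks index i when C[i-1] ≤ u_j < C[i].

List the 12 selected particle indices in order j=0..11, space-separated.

C = [2/47, 3/47, 8/47, 17/47, 19/47, 19/47, 25/47, 28/47, 30/47, 31/47, 40/47, 1]
j=0: u_0=1/120 ∈ [0, 2/47) → index 0
j=1: u_1=11/120 ∈ [3/47, 8/47) → index 2
j=2: u_2=7/40 ∈ [8/47, 17/47) → index 3
j=3: u_3=31/120 ∈ [8/47, 17/47) → index 3
j=4: u_4=41/120 ∈ [8/47, 17/47) → index 3
j=5: u_5=17/40 ∈ [19/47, 25/47) → index 6
j=6: u_6=61/120 ∈ [19/47, 25/47) → index 6
j=7: u_7=71/120 ∈ [25/47, 28/47) → index 7
j=8: u_8=27/40 ∈ [31/47, 40/47) → index 10
j=9: u_9=91/120 ∈ [31/47, 40/47) → index 10
j=10: u_10=101/120 ∈ [31/47, 40/47) → index 10
j=11: u_11=37/40 ∈ [40/47, 1) → index 11

0 2 3 3 3 6 6 7 10 10 10 11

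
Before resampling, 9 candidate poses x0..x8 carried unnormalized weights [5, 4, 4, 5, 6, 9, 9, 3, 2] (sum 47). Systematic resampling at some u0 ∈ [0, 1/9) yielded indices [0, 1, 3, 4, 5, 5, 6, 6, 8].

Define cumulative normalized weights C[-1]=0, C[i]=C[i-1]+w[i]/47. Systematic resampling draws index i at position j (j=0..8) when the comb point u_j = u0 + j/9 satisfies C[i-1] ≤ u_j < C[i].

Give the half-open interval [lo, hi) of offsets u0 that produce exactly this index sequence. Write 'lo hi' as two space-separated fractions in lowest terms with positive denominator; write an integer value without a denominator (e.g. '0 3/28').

C = [5/47, 9/47, 13/47, 18/47, 24/47, 33/47, 42/47, 45/47, 1]
j=0 picked index 0: u0 ∈ [0, 5/47)
j=1 picked index 1: u0 ∈ [-2/423, 34/423)
j=2 picked index 3: u0 ∈ [23/423, 68/423)
j=3 picked index 4: u0 ∈ [7/141, 25/141)
j=4 picked index 5: u0 ∈ [28/423, 109/423)
j=5 picked index 5: u0 ∈ [-19/423, 62/423)
j=6 picked index 6: u0 ∈ [5/141, 32/141)
j=7 picked index 6: u0 ∈ [-32/423, 49/423)
j=8 picked index 8: u0 ∈ [29/423, 1/9)
intersection: [29/423, 34/423)

29/423 34/423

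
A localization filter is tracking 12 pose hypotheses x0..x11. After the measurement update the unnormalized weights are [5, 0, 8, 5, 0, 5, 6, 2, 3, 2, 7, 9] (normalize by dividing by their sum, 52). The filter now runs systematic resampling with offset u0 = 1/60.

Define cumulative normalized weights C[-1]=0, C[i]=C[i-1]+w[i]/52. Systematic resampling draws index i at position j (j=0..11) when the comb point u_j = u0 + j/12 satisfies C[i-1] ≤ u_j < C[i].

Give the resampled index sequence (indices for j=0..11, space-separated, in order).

C = [5/52, 5/52, 1/4, 9/26, 9/26, 23/52, 29/52, 31/52, 17/26, 9/13, 43/52, 1]
j=0: u_0=1/60 ∈ [0, 5/52) → index 0
j=1: u_1=1/10 ∈ [5/52, 1/4) → index 2
j=2: u_2=11/60 ∈ [5/52, 1/4) → index 2
j=3: u_3=4/15 ∈ [1/4, 9/26) → index 3
j=4: u_4=7/20 ∈ [9/26, 23/52) → index 5
j=5: u_5=13/30 ∈ [9/26, 23/52) → index 5
j=6: u_6=31/60 ∈ [23/52, 29/52) → index 6
j=7: u_7=3/5 ∈ [31/52, 17/26) → index 8
j=8: u_8=41/60 ∈ [17/26, 9/13) → index 9
j=9: u_9=23/30 ∈ [9/13, 43/52) → index 10
j=10: u_10=17/20 ∈ [43/52, 1) → index 11
j=11: u_11=14/15 ∈ [43/52, 1) → index 11

0 2 2 3 5 5 6 8 9 10 11 11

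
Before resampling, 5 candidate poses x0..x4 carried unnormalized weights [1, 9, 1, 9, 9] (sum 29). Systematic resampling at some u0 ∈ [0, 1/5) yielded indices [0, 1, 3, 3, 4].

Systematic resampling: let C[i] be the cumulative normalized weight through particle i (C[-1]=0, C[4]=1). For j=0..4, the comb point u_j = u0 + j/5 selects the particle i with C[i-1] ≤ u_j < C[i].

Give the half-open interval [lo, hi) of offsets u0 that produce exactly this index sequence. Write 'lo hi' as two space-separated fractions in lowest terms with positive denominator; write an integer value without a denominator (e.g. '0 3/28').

C = [1/29, 10/29, 11/29, 20/29, 1]
j=0 picked index 0: u0 ∈ [0, 1/29)
j=1 picked index 1: u0 ∈ [-24/145, 21/145)
j=2 picked index 3: u0 ∈ [-3/145, 42/145)
j=3 picked index 3: u0 ∈ [-32/145, 13/145)
j=4 picked index 4: u0 ∈ [-16/145, 1/5)
intersection: [0, 1/29)

0 1/29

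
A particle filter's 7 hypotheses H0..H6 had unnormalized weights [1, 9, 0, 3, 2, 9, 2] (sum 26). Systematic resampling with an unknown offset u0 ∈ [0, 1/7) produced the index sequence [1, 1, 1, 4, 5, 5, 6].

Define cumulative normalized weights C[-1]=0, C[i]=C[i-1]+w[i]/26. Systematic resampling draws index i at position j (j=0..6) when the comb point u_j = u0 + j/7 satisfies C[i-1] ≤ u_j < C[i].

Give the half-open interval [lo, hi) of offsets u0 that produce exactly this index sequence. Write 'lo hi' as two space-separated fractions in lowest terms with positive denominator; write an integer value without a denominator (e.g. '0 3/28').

C = [1/26, 5/13, 5/13, 1/2, 15/26, 12/13, 1]
j=0 picked index 1: u0 ∈ [1/26, 5/13)
j=1 picked index 1: u0 ∈ [-19/182, 22/91)
j=2 picked index 1: u0 ∈ [-45/182, 9/91)
j=3 picked index 4: u0 ∈ [1/14, 27/182)
j=4 picked index 5: u0 ∈ [1/182, 32/91)
j=5 picked index 5: u0 ∈ [-25/182, 19/91)
j=6 picked index 6: u0 ∈ [6/91, 1/7)
intersection: [1/14, 9/91)

1/14 9/91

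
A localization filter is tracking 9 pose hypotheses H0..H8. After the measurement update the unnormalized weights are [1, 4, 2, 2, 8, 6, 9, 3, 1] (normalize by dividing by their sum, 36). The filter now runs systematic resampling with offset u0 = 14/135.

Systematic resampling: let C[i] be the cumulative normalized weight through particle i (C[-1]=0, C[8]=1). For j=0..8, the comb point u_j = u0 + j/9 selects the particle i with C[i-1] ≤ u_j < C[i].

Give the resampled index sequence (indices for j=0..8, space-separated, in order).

C = [1/36, 5/36, 7/36, 1/4, 17/36, 23/36, 8/9, 35/36, 1]
j=0: u_0=14/135 ∈ [1/36, 5/36) → index 1
j=1: u_1=29/135 ∈ [7/36, 1/4) → index 3
j=2: u_2=44/135 ∈ [1/4, 17/36) → index 4
j=3: u_3=59/135 ∈ [1/4, 17/36) → index 4
j=4: u_4=74/135 ∈ [17/36, 23/36) → index 5
j=5: u_5=89/135 ∈ [23/36, 8/9) → index 6
j=6: u_6=104/135 ∈ [23/36, 8/9) → index 6
j=7: u_7=119/135 ∈ [23/36, 8/9) → index 6
j=8: u_8=134/135 ∈ [35/36, 1) → index 8

1 3 4 4 5 6 6 6 8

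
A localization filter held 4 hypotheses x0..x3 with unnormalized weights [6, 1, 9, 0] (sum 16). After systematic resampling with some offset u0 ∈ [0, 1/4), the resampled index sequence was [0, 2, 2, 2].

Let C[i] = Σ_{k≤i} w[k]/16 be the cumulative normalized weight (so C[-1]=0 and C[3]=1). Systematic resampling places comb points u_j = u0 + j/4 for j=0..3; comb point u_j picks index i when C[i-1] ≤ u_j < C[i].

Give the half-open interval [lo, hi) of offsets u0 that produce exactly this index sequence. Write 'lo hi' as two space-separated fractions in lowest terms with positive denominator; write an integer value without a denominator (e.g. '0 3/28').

C = [3/8, 7/16, 1, 1]
j=0 picked index 0: u0 ∈ [0, 3/8)
j=1 picked index 2: u0 ∈ [3/16, 3/4)
j=2 picked index 2: u0 ∈ [-1/16, 1/2)
j=3 picked index 2: u0 ∈ [-5/16, 1/4)
intersection: [3/16, 1/4)

3/16 1/4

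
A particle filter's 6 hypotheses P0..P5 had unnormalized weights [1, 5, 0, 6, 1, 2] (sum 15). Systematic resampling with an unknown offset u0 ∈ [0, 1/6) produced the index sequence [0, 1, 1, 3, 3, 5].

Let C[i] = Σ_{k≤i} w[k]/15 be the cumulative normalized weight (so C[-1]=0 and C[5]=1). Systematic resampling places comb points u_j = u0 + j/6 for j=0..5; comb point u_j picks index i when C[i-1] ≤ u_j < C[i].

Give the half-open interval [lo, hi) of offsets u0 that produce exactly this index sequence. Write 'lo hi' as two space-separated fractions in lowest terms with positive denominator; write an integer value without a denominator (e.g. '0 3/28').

1/30 1/15

C = [1/15, 2/5, 2/5, 4/5, 13/15, 1]
j=0 picked index 0: u0 ∈ [0, 1/15)
j=1 picked index 1: u0 ∈ [-1/10, 7/30)
j=2 picked index 1: u0 ∈ [-4/15, 1/15)
j=3 picked index 3: u0 ∈ [-1/10, 3/10)
j=4 picked index 3: u0 ∈ [-4/15, 2/15)
j=5 picked index 5: u0 ∈ [1/30, 1/6)
intersection: [1/30, 1/15)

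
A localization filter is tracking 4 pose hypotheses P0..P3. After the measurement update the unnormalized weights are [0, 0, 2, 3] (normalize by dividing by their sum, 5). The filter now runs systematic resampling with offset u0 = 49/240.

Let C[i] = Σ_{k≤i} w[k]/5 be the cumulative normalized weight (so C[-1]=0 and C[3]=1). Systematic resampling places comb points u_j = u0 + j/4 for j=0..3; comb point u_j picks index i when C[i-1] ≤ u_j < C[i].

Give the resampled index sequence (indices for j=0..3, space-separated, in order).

C = [0, 0, 2/5, 1]
j=0: u_0=49/240 ∈ [0, 2/5) → index 2
j=1: u_1=109/240 ∈ [2/5, 1) → index 3
j=2: u_2=169/240 ∈ [2/5, 1) → index 3
j=3: u_3=229/240 ∈ [2/5, 1) → index 3

2 3 3 3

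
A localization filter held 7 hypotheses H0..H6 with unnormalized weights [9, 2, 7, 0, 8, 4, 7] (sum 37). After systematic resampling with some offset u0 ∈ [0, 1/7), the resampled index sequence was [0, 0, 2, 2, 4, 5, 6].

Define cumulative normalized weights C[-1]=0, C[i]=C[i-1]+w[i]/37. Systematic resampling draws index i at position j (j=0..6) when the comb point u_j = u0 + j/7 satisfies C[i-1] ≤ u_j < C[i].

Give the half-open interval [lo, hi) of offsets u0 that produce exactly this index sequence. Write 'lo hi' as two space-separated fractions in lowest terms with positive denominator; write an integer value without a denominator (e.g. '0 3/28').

3/259 15/259

C = [9/37, 11/37, 18/37, 18/37, 26/37, 30/37, 1]
j=0 picked index 0: u0 ∈ [0, 9/37)
j=1 picked index 0: u0 ∈ [-1/7, 26/259)
j=2 picked index 2: u0 ∈ [3/259, 52/259)
j=3 picked index 2: u0 ∈ [-34/259, 15/259)
j=4 picked index 4: u0 ∈ [-22/259, 34/259)
j=5 picked index 5: u0 ∈ [-3/259, 25/259)
j=6 picked index 6: u0 ∈ [-12/259, 1/7)
intersection: [3/259, 15/259)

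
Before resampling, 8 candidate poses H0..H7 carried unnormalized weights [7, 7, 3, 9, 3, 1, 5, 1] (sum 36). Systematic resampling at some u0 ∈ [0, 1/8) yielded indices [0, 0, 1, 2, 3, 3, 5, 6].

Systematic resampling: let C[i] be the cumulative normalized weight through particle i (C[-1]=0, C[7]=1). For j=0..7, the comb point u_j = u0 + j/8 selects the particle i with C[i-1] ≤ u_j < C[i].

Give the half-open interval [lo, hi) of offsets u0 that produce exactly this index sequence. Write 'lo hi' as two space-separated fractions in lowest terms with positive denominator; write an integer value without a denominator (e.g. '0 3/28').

1/18 5/72

C = [7/36, 7/18, 17/36, 13/18, 29/36, 5/6, 35/36, 1]
j=0 picked index 0: u0 ∈ [0, 7/36)
j=1 picked index 0: u0 ∈ [-1/8, 5/72)
j=2 picked index 1: u0 ∈ [-1/18, 5/36)
j=3 picked index 2: u0 ∈ [1/72, 7/72)
j=4 picked index 3: u0 ∈ [-1/36, 2/9)
j=5 picked index 3: u0 ∈ [-11/72, 7/72)
j=6 picked index 5: u0 ∈ [1/18, 1/12)
j=7 picked index 6: u0 ∈ [-1/24, 7/72)
intersection: [1/18, 5/72)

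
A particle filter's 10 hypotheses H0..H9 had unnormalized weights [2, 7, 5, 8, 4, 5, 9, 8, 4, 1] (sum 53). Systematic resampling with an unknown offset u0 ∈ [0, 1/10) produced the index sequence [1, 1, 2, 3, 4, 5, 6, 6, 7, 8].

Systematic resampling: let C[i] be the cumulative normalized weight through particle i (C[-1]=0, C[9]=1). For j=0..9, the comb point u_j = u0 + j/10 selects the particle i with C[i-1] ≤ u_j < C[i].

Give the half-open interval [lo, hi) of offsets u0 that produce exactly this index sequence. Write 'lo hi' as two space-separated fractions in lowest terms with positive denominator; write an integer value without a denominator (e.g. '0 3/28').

2/53 29/530

C = [2/53, 9/53, 14/53, 22/53, 26/53, 31/53, 40/53, 48/53, 52/53, 1]
j=0 picked index 1: u0 ∈ [2/53, 9/53)
j=1 picked index 1: u0 ∈ [-33/530, 37/530)
j=2 picked index 2: u0 ∈ [-8/265, 17/265)
j=3 picked index 3: u0 ∈ [-19/530, 61/530)
j=4 picked index 4: u0 ∈ [4/265, 24/265)
j=5 picked index 5: u0 ∈ [-1/106, 9/106)
j=6 picked index 6: u0 ∈ [-4/265, 41/265)
j=7 picked index 6: u0 ∈ [-61/530, 29/530)
j=8 picked index 7: u0 ∈ [-12/265, 28/265)
j=9 picked index 8: u0 ∈ [3/530, 43/530)
intersection: [2/53, 29/530)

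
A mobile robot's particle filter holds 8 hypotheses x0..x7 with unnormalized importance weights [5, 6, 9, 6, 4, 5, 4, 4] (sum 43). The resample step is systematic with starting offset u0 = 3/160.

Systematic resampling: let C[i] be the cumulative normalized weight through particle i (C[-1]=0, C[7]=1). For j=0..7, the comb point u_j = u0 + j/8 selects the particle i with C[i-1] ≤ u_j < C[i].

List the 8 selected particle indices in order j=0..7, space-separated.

0 1 2 2 3 4 5 6

C = [5/43, 11/43, 20/43, 26/43, 30/43, 35/43, 39/43, 1]
j=0: u_0=3/160 ∈ [0, 5/43) → index 0
j=1: u_1=23/160 ∈ [5/43, 11/43) → index 1
j=2: u_2=43/160 ∈ [11/43, 20/43) → index 2
j=3: u_3=63/160 ∈ [11/43, 20/43) → index 2
j=4: u_4=83/160 ∈ [20/43, 26/43) → index 3
j=5: u_5=103/160 ∈ [26/43, 30/43) → index 4
j=6: u_6=123/160 ∈ [30/43, 35/43) → index 5
j=7: u_7=143/160 ∈ [35/43, 39/43) → index 6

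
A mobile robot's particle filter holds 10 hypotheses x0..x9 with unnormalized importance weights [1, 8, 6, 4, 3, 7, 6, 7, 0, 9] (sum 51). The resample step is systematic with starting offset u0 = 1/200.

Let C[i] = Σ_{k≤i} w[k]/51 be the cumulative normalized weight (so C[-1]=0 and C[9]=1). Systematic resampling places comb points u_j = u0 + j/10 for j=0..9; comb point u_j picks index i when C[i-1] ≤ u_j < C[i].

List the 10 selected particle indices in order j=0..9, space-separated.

C = [1/51, 3/17, 5/17, 19/51, 22/51, 29/51, 35/51, 14/17, 14/17, 1]
j=0: u_0=1/200 ∈ [0, 1/51) → index 0
j=1: u_1=21/200 ∈ [1/51, 3/17) → index 1
j=2: u_2=41/200 ∈ [3/17, 5/17) → index 2
j=3: u_3=61/200 ∈ [5/17, 19/51) → index 3
j=4: u_4=81/200 ∈ [19/51, 22/51) → index 4
j=5: u_5=101/200 ∈ [22/51, 29/51) → index 5
j=6: u_6=121/200 ∈ [29/51, 35/51) → index 6
j=7: u_7=141/200 ∈ [35/51, 14/17) → index 7
j=8: u_8=161/200 ∈ [35/51, 14/17) → index 7
j=9: u_9=181/200 ∈ [14/17, 1) → index 9

0 1 2 3 4 5 6 7 7 9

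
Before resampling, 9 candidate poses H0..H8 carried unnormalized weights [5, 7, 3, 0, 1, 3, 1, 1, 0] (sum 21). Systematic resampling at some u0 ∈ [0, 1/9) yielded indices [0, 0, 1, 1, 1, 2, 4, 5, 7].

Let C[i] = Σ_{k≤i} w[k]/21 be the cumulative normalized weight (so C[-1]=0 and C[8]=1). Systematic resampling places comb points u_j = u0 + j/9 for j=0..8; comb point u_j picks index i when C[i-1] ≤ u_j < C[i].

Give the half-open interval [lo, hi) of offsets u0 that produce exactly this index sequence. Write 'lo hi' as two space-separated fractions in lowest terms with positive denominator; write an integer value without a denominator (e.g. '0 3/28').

C = [5/21, 4/7, 5/7, 5/7, 16/21, 19/21, 20/21, 1, 1]
j=0 picked index 0: u0 ∈ [0, 5/21)
j=1 picked index 0: u0 ∈ [-1/9, 8/63)
j=2 picked index 1: u0 ∈ [1/63, 22/63)
j=3 picked index 1: u0 ∈ [-2/21, 5/21)
j=4 picked index 1: u0 ∈ [-13/63, 8/63)
j=5 picked index 2: u0 ∈ [1/63, 10/63)
j=6 picked index 4: u0 ∈ [1/21, 2/21)
j=7 picked index 5: u0 ∈ [-1/63, 8/63)
j=8 picked index 7: u0 ∈ [4/63, 1/9)
intersection: [4/63, 2/21)

4/63 2/21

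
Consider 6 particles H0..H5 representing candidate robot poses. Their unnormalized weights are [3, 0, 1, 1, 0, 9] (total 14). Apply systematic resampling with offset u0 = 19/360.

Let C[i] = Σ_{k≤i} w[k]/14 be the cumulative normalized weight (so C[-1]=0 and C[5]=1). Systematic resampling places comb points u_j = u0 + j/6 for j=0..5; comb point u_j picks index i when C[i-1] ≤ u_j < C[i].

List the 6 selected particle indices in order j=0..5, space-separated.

C = [3/14, 3/14, 2/7, 5/14, 5/14, 1]
j=0: u_0=19/360 ∈ [0, 3/14) → index 0
j=1: u_1=79/360 ∈ [3/14, 2/7) → index 2
j=2: u_2=139/360 ∈ [5/14, 1) → index 5
j=3: u_3=199/360 ∈ [5/14, 1) → index 5
j=4: u_4=259/360 ∈ [5/14, 1) → index 5
j=5: u_5=319/360 ∈ [5/14, 1) → index 5

0 2 5 5 5 5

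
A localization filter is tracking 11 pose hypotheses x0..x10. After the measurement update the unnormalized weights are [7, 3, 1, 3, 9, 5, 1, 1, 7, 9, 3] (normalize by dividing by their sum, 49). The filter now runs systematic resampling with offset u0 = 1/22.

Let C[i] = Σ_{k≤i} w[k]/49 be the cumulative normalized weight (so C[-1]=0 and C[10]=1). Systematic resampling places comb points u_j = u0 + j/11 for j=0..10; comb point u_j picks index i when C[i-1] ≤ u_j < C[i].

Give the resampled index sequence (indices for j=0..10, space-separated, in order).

0 0 3 4 4 5 6 8 9 9 10

C = [1/7, 10/49, 11/49, 2/7, 23/49, 4/7, 29/49, 30/49, 37/49, 46/49, 1]
j=0: u_0=1/22 ∈ [0, 1/7) → index 0
j=1: u_1=3/22 ∈ [0, 1/7) → index 0
j=2: u_2=5/22 ∈ [11/49, 2/7) → index 3
j=3: u_3=7/22 ∈ [2/7, 23/49) → index 4
j=4: u_4=9/22 ∈ [2/7, 23/49) → index 4
j=5: u_5=1/2 ∈ [23/49, 4/7) → index 5
j=6: u_6=13/22 ∈ [4/7, 29/49) → index 6
j=7: u_7=15/22 ∈ [30/49, 37/49) → index 8
j=8: u_8=17/22 ∈ [37/49, 46/49) → index 9
j=9: u_9=19/22 ∈ [37/49, 46/49) → index 9
j=10: u_10=21/22 ∈ [46/49, 1) → index 10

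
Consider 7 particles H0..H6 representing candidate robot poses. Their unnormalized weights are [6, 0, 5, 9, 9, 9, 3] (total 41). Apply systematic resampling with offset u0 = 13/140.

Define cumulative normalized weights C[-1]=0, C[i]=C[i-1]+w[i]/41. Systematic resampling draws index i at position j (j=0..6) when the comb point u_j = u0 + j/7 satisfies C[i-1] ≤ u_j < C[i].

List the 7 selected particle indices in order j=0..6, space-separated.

0 2 3 4 4 5 6

C = [6/41, 6/41, 11/41, 20/41, 29/41, 38/41, 1]
j=0: u_0=13/140 ∈ [0, 6/41) → index 0
j=1: u_1=33/140 ∈ [6/41, 11/41) → index 2
j=2: u_2=53/140 ∈ [11/41, 20/41) → index 3
j=3: u_3=73/140 ∈ [20/41, 29/41) → index 4
j=4: u_4=93/140 ∈ [20/41, 29/41) → index 4
j=5: u_5=113/140 ∈ [29/41, 38/41) → index 5
j=6: u_6=19/20 ∈ [38/41, 1) → index 6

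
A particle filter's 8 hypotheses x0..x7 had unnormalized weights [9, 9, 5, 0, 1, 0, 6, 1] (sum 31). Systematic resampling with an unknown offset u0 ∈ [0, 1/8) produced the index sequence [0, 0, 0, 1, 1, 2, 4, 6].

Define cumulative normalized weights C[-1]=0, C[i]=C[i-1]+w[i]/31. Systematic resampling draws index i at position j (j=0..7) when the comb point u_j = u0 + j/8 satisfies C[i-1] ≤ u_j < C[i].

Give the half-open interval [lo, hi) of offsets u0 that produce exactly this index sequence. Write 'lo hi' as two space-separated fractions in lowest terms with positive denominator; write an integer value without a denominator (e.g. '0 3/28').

C = [9/31, 18/31, 23/31, 23/31, 24/31, 24/31, 30/31, 1]
j=0 picked index 0: u0 ∈ [0, 9/31)
j=1 picked index 0: u0 ∈ [-1/8, 41/248)
j=2 picked index 0: u0 ∈ [-1/4, 5/124)
j=3 picked index 1: u0 ∈ [-21/248, 51/248)
j=4 picked index 1: u0 ∈ [-13/62, 5/62)
j=5 picked index 2: u0 ∈ [-11/248, 29/248)
j=6 picked index 4: u0 ∈ [-1/124, 3/124)
j=7 picked index 6: u0 ∈ [-25/248, 23/248)
intersection: [0, 3/124)

0 3/124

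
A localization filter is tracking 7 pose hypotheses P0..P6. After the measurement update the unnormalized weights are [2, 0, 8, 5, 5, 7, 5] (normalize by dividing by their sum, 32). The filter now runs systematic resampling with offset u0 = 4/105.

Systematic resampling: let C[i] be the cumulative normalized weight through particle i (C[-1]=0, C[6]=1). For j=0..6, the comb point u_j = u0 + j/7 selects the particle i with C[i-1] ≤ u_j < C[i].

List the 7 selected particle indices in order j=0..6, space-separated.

0 2 3 3 4 5 6

C = [1/16, 1/16, 5/16, 15/32, 5/8, 27/32, 1]
j=0: u_0=4/105 ∈ [0, 1/16) → index 0
j=1: u_1=19/105 ∈ [1/16, 5/16) → index 2
j=2: u_2=34/105 ∈ [5/16, 15/32) → index 3
j=3: u_3=7/15 ∈ [5/16, 15/32) → index 3
j=4: u_4=64/105 ∈ [15/32, 5/8) → index 4
j=5: u_5=79/105 ∈ [5/8, 27/32) → index 5
j=6: u_6=94/105 ∈ [27/32, 1) → index 6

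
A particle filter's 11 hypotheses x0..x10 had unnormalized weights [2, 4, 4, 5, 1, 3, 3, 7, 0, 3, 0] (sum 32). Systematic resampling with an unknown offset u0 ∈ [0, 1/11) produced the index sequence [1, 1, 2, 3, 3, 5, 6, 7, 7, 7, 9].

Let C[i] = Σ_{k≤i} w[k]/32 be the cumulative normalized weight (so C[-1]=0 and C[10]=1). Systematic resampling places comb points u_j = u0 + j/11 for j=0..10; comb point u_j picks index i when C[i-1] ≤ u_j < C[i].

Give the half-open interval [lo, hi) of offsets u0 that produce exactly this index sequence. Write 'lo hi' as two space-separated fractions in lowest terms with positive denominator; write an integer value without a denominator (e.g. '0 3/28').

C = [1/16, 3/16, 5/16, 15/32, 1/2, 19/32, 11/16, 29/32, 29/32, 1, 1]
j=0 picked index 1: u0 ∈ [1/16, 3/16)
j=1 picked index 1: u0 ∈ [-5/176, 17/176)
j=2 picked index 2: u0 ∈ [1/176, 23/176)
j=3 picked index 3: u0 ∈ [7/176, 69/352)
j=4 picked index 3: u0 ∈ [-9/176, 37/352)
j=5 picked index 5: u0 ∈ [1/22, 49/352)
j=6 picked index 6: u0 ∈ [17/352, 25/176)
j=7 picked index 7: u0 ∈ [9/176, 95/352)
j=8 picked index 7: u0 ∈ [-7/176, 63/352)
j=9 picked index 7: u0 ∈ [-23/176, 31/352)
j=10 picked index 9: u0 ∈ [-1/352, 1/11)
intersection: [1/16, 31/352)

1/16 31/352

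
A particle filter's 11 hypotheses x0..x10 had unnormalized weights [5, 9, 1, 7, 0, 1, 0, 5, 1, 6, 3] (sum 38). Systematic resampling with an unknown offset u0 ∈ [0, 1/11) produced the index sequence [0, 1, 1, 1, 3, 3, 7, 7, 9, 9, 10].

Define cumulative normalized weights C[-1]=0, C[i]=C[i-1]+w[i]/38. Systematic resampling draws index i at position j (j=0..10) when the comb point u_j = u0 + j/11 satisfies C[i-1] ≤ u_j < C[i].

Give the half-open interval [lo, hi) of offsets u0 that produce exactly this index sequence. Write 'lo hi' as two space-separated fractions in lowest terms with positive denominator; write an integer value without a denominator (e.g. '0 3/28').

25/418 1/11

C = [5/38, 7/19, 15/38, 11/19, 11/19, 23/38, 23/38, 14/19, 29/38, 35/38, 1]
j=0 picked index 0: u0 ∈ [0, 5/38)
j=1 picked index 1: u0 ∈ [17/418, 58/209)
j=2 picked index 1: u0 ∈ [-21/418, 39/209)
j=3 picked index 1: u0 ∈ [-59/418, 20/209)
j=4 picked index 3: u0 ∈ [13/418, 45/209)
j=5 picked index 3: u0 ∈ [-25/418, 26/209)
j=6 picked index 7: u0 ∈ [25/418, 40/209)
j=7 picked index 7: u0 ∈ [-13/418, 21/209)
j=8 picked index 9: u0 ∈ [15/418, 81/418)
j=9 picked index 9: u0 ∈ [-23/418, 43/418)
j=10 picked index 10: u0 ∈ [5/418, 1/11)
intersection: [25/418, 1/11)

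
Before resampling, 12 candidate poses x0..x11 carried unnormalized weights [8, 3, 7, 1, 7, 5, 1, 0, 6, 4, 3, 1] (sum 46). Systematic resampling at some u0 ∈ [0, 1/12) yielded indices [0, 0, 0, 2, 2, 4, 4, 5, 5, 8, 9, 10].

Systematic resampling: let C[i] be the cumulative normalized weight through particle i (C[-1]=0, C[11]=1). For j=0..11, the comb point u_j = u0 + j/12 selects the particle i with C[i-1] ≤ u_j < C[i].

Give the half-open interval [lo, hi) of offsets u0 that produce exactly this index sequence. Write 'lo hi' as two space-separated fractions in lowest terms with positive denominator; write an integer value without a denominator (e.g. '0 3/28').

0 1/138

C = [4/23, 11/46, 9/23, 19/46, 13/23, 31/46, 16/23, 16/23, 19/23, 21/23, 45/46, 1]
j=0 picked index 0: u0 ∈ [0, 4/23)
j=1 picked index 0: u0 ∈ [-1/12, 25/276)
j=2 picked index 0: u0 ∈ [-1/6, 1/138)
j=3 picked index 2: u0 ∈ [-1/92, 13/92)
j=4 picked index 2: u0 ∈ [-13/138, 4/69)
j=5 picked index 4: u0 ∈ [-1/276, 41/276)
j=6 picked index 4: u0 ∈ [-2/23, 3/46)
j=7 picked index 5: u0 ∈ [-5/276, 25/276)
j=8 picked index 5: u0 ∈ [-7/69, 1/138)
j=9 picked index 8: u0 ∈ [-5/92, 7/92)
j=10 picked index 9: u0 ∈ [-1/138, 11/138)
j=11 picked index 10: u0 ∈ [-1/276, 17/276)
intersection: [0, 1/138)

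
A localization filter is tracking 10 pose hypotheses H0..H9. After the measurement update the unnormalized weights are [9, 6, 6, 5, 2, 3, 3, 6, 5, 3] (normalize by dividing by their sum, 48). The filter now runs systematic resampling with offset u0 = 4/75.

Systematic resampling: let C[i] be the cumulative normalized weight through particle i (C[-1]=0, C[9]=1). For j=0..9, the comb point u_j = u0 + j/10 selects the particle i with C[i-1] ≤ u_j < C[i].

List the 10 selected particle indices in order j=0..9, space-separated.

0 0 1 2 3 4 6 7 8 9

C = [3/16, 5/16, 7/16, 13/24, 7/12, 31/48, 17/24, 5/6, 15/16, 1]
j=0: u_0=4/75 ∈ [0, 3/16) → index 0
j=1: u_1=23/150 ∈ [0, 3/16) → index 0
j=2: u_2=19/75 ∈ [3/16, 5/16) → index 1
j=3: u_3=53/150 ∈ [5/16, 7/16) → index 2
j=4: u_4=34/75 ∈ [7/16, 13/24) → index 3
j=5: u_5=83/150 ∈ [13/24, 7/12) → index 4
j=6: u_6=49/75 ∈ [31/48, 17/24) → index 6
j=7: u_7=113/150 ∈ [17/24, 5/6) → index 7
j=8: u_8=64/75 ∈ [5/6, 15/16) → index 8
j=9: u_9=143/150 ∈ [15/16, 1) → index 9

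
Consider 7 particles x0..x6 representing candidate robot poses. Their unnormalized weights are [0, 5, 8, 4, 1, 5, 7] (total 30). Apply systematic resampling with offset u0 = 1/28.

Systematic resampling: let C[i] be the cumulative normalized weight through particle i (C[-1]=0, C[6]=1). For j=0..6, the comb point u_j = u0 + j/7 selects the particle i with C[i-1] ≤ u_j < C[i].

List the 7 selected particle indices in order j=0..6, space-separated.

1 2 2 3 5 5 6

C = [0, 1/6, 13/30, 17/30, 3/5, 23/30, 1]
j=0: u_0=1/28 ∈ [0, 1/6) → index 1
j=1: u_1=5/28 ∈ [1/6, 13/30) → index 2
j=2: u_2=9/28 ∈ [1/6, 13/30) → index 2
j=3: u_3=13/28 ∈ [13/30, 17/30) → index 3
j=4: u_4=17/28 ∈ [3/5, 23/30) → index 5
j=5: u_5=3/4 ∈ [3/5, 23/30) → index 5
j=6: u_6=25/28 ∈ [23/30, 1) → index 6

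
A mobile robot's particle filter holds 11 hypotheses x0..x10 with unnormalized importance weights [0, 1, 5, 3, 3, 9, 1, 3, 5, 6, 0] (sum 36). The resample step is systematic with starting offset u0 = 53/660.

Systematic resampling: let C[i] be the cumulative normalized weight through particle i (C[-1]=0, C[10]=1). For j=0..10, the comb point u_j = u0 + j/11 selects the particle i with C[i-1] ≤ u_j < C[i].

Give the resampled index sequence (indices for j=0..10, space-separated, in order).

C = [0, 1/36, 1/6, 1/4, 1/3, 7/12, 11/18, 25/36, 5/6, 1, 1]
j=0: u_0=53/660 ∈ [1/36, 1/6) → index 2
j=1: u_1=113/660 ∈ [1/6, 1/4) → index 3
j=2: u_2=173/660 ∈ [1/4, 1/3) → index 4
j=3: u_3=233/660 ∈ [1/3, 7/12) → index 5
j=4: u_4=293/660 ∈ [1/3, 7/12) → index 5
j=5: u_5=353/660 ∈ [1/3, 7/12) → index 5
j=6: u_6=413/660 ∈ [11/18, 25/36) → index 7
j=7: u_7=43/60 ∈ [25/36, 5/6) → index 8
j=8: u_8=533/660 ∈ [25/36, 5/6) → index 8
j=9: u_9=593/660 ∈ [5/6, 1) → index 9
j=10: u_10=653/660 ∈ [5/6, 1) → index 9

2 3 4 5 5 5 7 8 8 9 9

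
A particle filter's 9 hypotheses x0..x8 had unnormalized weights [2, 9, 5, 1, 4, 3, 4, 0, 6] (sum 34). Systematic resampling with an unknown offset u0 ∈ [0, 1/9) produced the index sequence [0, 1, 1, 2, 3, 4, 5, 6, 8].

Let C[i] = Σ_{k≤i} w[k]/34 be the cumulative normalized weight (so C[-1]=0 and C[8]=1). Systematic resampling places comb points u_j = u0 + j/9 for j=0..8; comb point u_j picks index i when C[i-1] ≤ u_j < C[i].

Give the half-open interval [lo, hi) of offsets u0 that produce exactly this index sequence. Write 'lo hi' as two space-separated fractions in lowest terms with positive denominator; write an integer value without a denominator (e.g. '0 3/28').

C = [1/17, 11/34, 8/17, 1/2, 21/34, 12/17, 14/17, 14/17, 1]
j=0 picked index 0: u0 ∈ [0, 1/17)
j=1 picked index 1: u0 ∈ [-8/153, 65/306)
j=2 picked index 1: u0 ∈ [-25/153, 31/306)
j=3 picked index 2: u0 ∈ [-1/102, 7/51)
j=4 picked index 3: u0 ∈ [4/153, 1/18)
j=5 picked index 4: u0 ∈ [-1/18, 19/306)
j=6 picked index 5: u0 ∈ [-5/102, 2/51)
j=7 picked index 6: u0 ∈ [-11/153, 7/153)
j=8 picked index 8: u0 ∈ [-10/153, 1/9)
intersection: [4/153, 2/51)

4/153 2/51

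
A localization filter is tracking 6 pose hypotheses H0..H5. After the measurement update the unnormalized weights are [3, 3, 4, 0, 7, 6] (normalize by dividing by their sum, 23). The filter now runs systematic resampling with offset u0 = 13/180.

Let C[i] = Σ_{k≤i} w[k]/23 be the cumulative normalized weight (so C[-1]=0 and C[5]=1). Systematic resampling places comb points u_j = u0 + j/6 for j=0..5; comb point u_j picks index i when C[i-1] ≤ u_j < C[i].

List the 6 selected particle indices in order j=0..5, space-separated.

0 1 2 4 4 5

C = [3/23, 6/23, 10/23, 10/23, 17/23, 1]
j=0: u_0=13/180 ∈ [0, 3/23) → index 0
j=1: u_1=43/180 ∈ [3/23, 6/23) → index 1
j=2: u_2=73/180 ∈ [6/23, 10/23) → index 2
j=3: u_3=103/180 ∈ [10/23, 17/23) → index 4
j=4: u_4=133/180 ∈ [10/23, 17/23) → index 4
j=5: u_5=163/180 ∈ [17/23, 1) → index 5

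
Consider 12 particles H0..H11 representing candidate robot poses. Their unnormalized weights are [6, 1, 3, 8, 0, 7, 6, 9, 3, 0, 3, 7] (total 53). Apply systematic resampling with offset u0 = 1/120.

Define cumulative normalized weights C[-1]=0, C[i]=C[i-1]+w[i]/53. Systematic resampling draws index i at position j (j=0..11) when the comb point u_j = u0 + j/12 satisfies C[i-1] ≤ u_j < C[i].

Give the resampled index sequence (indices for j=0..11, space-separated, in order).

C = [6/53, 7/53, 10/53, 18/53, 18/53, 25/53, 31/53, 40/53, 43/53, 43/53, 46/53, 1]
j=0: u_0=1/120 ∈ [0, 6/53) → index 0
j=1: u_1=11/120 ∈ [0, 6/53) → index 0
j=2: u_2=7/40 ∈ [7/53, 10/53) → index 2
j=3: u_3=31/120 ∈ [10/53, 18/53) → index 3
j=4: u_4=41/120 ∈ [18/53, 25/53) → index 5
j=5: u_5=17/40 ∈ [18/53, 25/53) → index 5
j=6: u_6=61/120 ∈ [25/53, 31/53) → index 6
j=7: u_7=71/120 ∈ [31/53, 40/53) → index 7
j=8: u_8=27/40 ∈ [31/53, 40/53) → index 7
j=9: u_9=91/120 ∈ [40/53, 43/53) → index 8
j=10: u_10=101/120 ∈ [43/53, 46/53) → index 10
j=11: u_11=37/40 ∈ [46/53, 1) → index 11

0 0 2 3 5 5 6 7 7 8 10 11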